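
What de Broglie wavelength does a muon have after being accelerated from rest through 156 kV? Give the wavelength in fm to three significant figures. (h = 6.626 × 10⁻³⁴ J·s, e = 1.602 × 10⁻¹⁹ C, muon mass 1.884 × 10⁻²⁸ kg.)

KE = eV = 1.602 × 10⁻¹⁹ × 1.560 × 10⁵ = 2.499 × 10⁻¹⁴ J.
p = √(2mKE) = √(2 × 1.884 × 10⁻²⁸ × 2.499 × 10⁻¹⁴) = 3.069 × 10⁻²¹ kg·m/s.
λ = h/p = 6.626 × 10⁻³⁴ / 3.069 × 10⁻²¹ = 2.16 × 10⁻¹³ m = 216 fm.

λ = 216 fm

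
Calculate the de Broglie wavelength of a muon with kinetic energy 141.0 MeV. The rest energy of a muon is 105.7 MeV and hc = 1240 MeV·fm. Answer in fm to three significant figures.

Total energy E = KE + m₀c² = 141.0 + 105.7 = 246.7 MeV.
(pc)² = E² − (m₀c²)² = (246.7)² − (105.7)² = 4.969 × 10⁴ MeV², so pc = 222.9 MeV.
λ = hc/(pc) = 1240 MeV·fm / 222.9 MeV = 5.56 fm.

λ = 5.56 fm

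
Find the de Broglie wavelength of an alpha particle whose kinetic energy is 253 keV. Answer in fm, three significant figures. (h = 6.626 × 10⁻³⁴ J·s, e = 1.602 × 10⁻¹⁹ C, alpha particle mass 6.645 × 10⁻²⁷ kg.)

KE = 253 keV = 4.053 × 10⁻¹⁴ J.
p = √(2mKE) = √(2 × 6.645 × 10⁻²⁷ × 4.053 × 10⁻¹⁴) = 2.321 × 10⁻²⁰ kg·m/s.
λ = h/p = 6.626 × 10⁻³⁴ / 2.321 × 10⁻²⁰ = 2.85 × 10⁻¹⁴ m = 28.5 fm.

λ = 28.5 fm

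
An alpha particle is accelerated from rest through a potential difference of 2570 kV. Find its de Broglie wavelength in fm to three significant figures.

λ = 6.33 fm

KE = 2eV = 2 × 1.602 × 10⁻¹⁹ × 2.570 × 10⁶ = 8.234 × 10⁻¹³ J.
p = √(2mKE) = √(2 × 6.645 × 10⁻²⁷ × 8.234 × 10⁻¹³) = 1.046 × 10⁻¹⁹ kg·m/s.
λ = h/p = 6.626 × 10⁻³⁴ / 1.046 × 10⁻¹⁹ = 6.33 × 10⁻¹⁵ m = 6.33 fm.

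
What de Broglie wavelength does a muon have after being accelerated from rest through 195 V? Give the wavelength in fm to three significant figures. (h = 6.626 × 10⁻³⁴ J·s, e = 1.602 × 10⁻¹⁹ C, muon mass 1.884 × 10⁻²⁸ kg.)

λ = 6110 fm

KE = eV = 1.602 × 10⁻¹⁹ × 195.0 = 3.124 × 10⁻¹⁷ J.
p = √(2mKE) = √(2 × 1.884 × 10⁻²⁸ × 3.124 × 10⁻¹⁷) = 1.085 × 10⁻²² kg·m/s.
λ = h/p = 6.626 × 10⁻³⁴ / 1.085 × 10⁻²² = 6.11 × 10⁻¹² m = 6110 fm.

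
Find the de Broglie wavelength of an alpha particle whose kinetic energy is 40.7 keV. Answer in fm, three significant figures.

λ = 71.2 fm

KE = 40.7 keV = 6.520 × 10⁻¹⁵ J.
p = √(2mKE) = √(2 × 6.645 × 10⁻²⁷ × 6.520 × 10⁻¹⁵) = 9.309 × 10⁻²¹ kg·m/s.
λ = h/p = 6.626 × 10⁻³⁴ / 9.309 × 10⁻²¹ = 7.12 × 10⁻¹⁴ m = 71.2 fm.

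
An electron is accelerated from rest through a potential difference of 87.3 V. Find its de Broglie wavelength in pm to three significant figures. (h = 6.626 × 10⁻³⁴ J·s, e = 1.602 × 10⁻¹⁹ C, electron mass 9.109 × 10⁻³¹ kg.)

KE = eV = 1.602 × 10⁻¹⁹ × 87.30 = 1.399 × 10⁻¹⁷ J.
p = √(2mKE) = √(2 × 9.109 × 10⁻³¹ × 1.399 × 10⁻¹⁷) = 5.048 × 10⁻²⁴ kg·m/s.
λ = h/p = 6.626 × 10⁻³⁴ / 5.048 × 10⁻²⁴ = 1.31 × 10⁻¹⁰ m = 131 pm.

λ = 131 pm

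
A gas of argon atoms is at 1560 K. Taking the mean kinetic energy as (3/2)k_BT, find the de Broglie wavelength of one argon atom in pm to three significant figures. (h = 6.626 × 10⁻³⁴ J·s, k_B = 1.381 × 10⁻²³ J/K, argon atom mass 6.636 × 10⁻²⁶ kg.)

λ = 10.1 pm

KE = (3/2)k_BT = 1.5 × 1.381 × 10⁻²³ × 1560 = 3.232 × 10⁻²⁰ J.
p = √(2mKE) = √(2 × 6.636 × 10⁻²⁶ × 3.232 × 10⁻²⁰) = 6.549 × 10⁻²³ kg·m/s.
λ = h/p = 1.01 × 10⁻¹¹ m = 10.1 pm.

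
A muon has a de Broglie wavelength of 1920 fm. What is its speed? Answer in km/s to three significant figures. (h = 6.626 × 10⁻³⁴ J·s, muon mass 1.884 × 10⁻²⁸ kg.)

p = h/λ = 6.626 × 10⁻³⁴ / 1.920 × 10⁻¹² = 3.451 × 10⁻²² kg·m/s.
v = p/m = 3.451 × 10⁻²² / 1.884 × 10⁻²⁸ = 1.83 × 10⁶ m/s = 1830 km/s.

v = 1830 km/s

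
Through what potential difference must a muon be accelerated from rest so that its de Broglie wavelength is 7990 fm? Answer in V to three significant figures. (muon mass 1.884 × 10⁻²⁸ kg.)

p = h/λ = 6.626 × 10⁻³⁴ / 7.990 × 10⁻¹² = 8.293 × 10⁻²³ kg·m/s.
KE = p²/(2m) = 1.825 × 10⁻¹⁷ J.
V = KE/e = 1.825 × 10⁻¹⁷ / (1.602 × 10⁻¹⁹) = 114 V.

V = 114 V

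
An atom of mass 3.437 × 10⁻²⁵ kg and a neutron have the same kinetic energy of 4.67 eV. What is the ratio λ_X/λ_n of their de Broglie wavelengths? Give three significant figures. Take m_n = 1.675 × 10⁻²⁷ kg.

At fixed KE, p = √(2mKE) so λ = h/p ∝ 1/√m.
λ_X/λ_n = √(m_n/m_X) = √(1.675 × 10⁻²⁷/3.437 × 10⁻²⁵) = √(4.873 × 10⁻³) = 0.0698.

λ_X/λ_n = 0.0698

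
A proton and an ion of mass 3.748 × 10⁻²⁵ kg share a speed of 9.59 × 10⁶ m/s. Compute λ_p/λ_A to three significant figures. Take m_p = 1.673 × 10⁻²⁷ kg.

λ_p/λ_A = 224

At fixed v, p = mv so λ = h/(mv) ∝ 1/m.
λ_p/λ_A = m_A/m_p = 3.748 × 10⁻²⁵/1.673 × 10⁻²⁷ = 224.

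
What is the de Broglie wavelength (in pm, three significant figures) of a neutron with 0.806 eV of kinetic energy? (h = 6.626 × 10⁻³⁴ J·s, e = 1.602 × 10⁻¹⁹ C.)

λ = 31.9 pm

KE = 0.806 eV = 1.291 × 10⁻¹⁹ J.
p = √(2mKE) = √(2 × 1.675 × 10⁻²⁷ × 1.291 × 10⁻¹⁹) = 2.080 × 10⁻²³ kg·m/s.
λ = h/p = 6.626 × 10⁻³⁴ / 2.080 × 10⁻²³ = 3.19 × 10⁻¹¹ m = 31.9 pm.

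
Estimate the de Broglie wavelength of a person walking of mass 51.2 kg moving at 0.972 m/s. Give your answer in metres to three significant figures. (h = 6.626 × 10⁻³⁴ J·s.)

p = mv = 51.2 × 0.972 = 4.977 × 10¹ kg·m/s.
λ = h/p = 6.626 × 10⁻³⁴ / 4.977 × 10¹ = 1.33 × 10⁻³⁵ m.

λ = 1.33 × 10⁻³⁵ m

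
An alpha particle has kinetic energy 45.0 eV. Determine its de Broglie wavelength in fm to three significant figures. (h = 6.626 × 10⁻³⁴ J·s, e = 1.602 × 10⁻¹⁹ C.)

λ = 2140 fm

KE = 45.0 eV = 7.209 × 10⁻¹⁸ J.
p = √(2mKE) = √(2 × 6.645 × 10⁻²⁷ × 7.209 × 10⁻¹⁸) = 3.095 × 10⁻²² kg·m/s.
λ = h/p = 6.626 × 10⁻³⁴ / 3.095 × 10⁻²² = 2.14 × 10⁻¹² m = 2140 fm.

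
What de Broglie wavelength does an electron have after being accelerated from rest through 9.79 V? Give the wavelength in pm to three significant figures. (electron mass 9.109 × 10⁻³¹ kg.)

KE = eV = 1.602 × 10⁻¹⁹ × 9.790 = 1.568 × 10⁻¹⁸ J.
p = √(2mKE) = √(2 × 9.109 × 10⁻³¹ × 1.568 × 10⁻¹⁸) = 1.690 × 10⁻²⁴ kg·m/s.
λ = h/p = 6.626 × 10⁻³⁴ / 1.690 × 10⁻²⁴ = 3.92 × 10⁻¹⁰ m = 392 pm.

λ = 392 pm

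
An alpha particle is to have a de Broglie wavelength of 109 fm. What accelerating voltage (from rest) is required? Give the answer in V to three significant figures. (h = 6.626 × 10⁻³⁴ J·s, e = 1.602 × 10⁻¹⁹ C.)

p = h/λ = 6.626 × 10⁻³⁴ / 1.090 × 10⁻¹³ = 6.079 × 10⁻²¹ kg·m/s.
KE = p²/(2m) = 2.781 × 10⁻¹⁵ J.
V = KE/2e = 2.781 × 10⁻¹⁵ / (2 × 1.602 × 10⁻¹⁹) = 8680 V.

V = 8680 V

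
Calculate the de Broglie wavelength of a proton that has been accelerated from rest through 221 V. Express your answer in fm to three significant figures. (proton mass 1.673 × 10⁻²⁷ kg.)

λ = 1930 fm

KE = eV = 1.602 × 10⁻¹⁹ × 221.0 = 3.540 × 10⁻¹⁷ J.
p = √(2mKE) = √(2 × 1.673 × 10⁻²⁷ × 3.540 × 10⁻¹⁷) = 3.442 × 10⁻²² kg·m/s.
λ = h/p = 6.626 × 10⁻³⁴ / 3.442 × 10⁻²² = 1.93 × 10⁻¹² m = 1930 fm.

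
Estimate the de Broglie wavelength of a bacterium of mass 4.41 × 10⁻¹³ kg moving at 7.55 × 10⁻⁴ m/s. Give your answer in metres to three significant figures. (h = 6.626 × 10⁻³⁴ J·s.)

p = mv = 4.41 × 10⁻¹³ × 7.55 × 10⁻⁴ = 3.330 × 10⁻¹⁶ kg·m/s.
λ = h/p = 6.626 × 10⁻³⁴ / 3.330 × 10⁻¹⁶ = 1.99 × 10⁻¹⁸ m.

λ = 1.99 × 10⁻¹⁸ m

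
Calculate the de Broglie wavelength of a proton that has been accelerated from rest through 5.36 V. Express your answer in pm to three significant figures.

λ = 12.4 pm

KE = eV = 1.602 × 10⁻¹⁹ × 5.360 = 8.587 × 10⁻¹⁹ J.
p = √(2mKE) = √(2 × 1.673 × 10⁻²⁷ × 8.587 × 10⁻¹⁹) = 5.360 × 10⁻²³ kg·m/s.
λ = h/p = 6.626 × 10⁻³⁴ / 5.360 × 10⁻²³ = 1.24 × 10⁻¹¹ m = 12.4 pm.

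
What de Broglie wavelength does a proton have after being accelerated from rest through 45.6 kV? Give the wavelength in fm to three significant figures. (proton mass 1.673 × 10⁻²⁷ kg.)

KE = eV = 1.602 × 10⁻¹⁹ × 4.560 × 10⁴ = 7.305 × 10⁻¹⁵ J.
p = √(2mKE) = √(2 × 1.673 × 10⁻²⁷ × 7.305 × 10⁻¹⁵) = 4.944 × 10⁻²¹ kg·m/s.
λ = h/p = 6.626 × 10⁻³⁴ / 4.944 × 10⁻²¹ = 1.34 × 10⁻¹³ m = 134 fm.

λ = 134 fm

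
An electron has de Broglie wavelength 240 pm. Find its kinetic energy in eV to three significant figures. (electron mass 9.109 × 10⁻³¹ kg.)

KE = 26.1 eV

p = h/λ = 6.626 × 10⁻³⁴ / 2.400 × 10⁻¹⁰ = 2.761 × 10⁻²⁴ kg·m/s.
KE = p²/(2m) = (2.761 × 10⁻²⁴)² / (2 × 9.109 × 10⁻³¹) = 4.184 × 10⁻¹⁸ J = 26.1 eV.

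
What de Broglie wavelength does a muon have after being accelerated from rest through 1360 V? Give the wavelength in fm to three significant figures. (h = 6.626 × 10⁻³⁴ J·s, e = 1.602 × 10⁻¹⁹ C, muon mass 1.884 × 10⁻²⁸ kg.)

KE = eV = 1.602 × 10⁻¹⁹ × 1360 = 2.179 × 10⁻¹⁶ J.
p = √(2mKE) = √(2 × 1.884 × 10⁻²⁸ × 2.179 × 10⁻¹⁶) = 2.865 × 10⁻²² kg·m/s.
λ = h/p = 6.626 × 10⁻³⁴ / 2.865 × 10⁻²² = 2.31 × 10⁻¹² m = 2310 fm.

λ = 2310 fm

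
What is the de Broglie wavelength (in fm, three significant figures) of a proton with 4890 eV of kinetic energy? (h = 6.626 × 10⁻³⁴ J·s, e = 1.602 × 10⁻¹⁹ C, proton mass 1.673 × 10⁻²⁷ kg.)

KE = 4890 eV = 7.834 × 10⁻¹⁶ J.
p = √(2mKE) = √(2 × 1.673 × 10⁻²⁷ × 7.834 × 10⁻¹⁶) = 1.619 × 10⁻²¹ kg·m/s.
λ = h/p = 6.626 × 10⁻³⁴ / 1.619 × 10⁻²¹ = 4.09 × 10⁻¹³ m = 409 fm.

λ = 409 fm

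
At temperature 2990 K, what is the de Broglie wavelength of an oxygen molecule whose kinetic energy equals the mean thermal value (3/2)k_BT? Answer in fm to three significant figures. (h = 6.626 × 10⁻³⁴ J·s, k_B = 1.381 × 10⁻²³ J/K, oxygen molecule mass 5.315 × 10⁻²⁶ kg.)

KE = (3/2)k_BT = 1.5 × 1.381 × 10⁻²³ × 2990 = 6.194 × 10⁻²⁰ J.
p = √(2mKE) = √(2 × 5.315 × 10⁻²⁶ × 6.194 × 10⁻²⁰) = 8.114 × 10⁻²³ kg·m/s.
λ = h/p = 8.17 × 10⁻¹² m = 8170 fm.

λ = 8170 fm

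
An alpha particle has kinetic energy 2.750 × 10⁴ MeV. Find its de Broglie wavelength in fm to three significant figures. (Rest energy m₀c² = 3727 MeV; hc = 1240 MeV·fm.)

Total energy E = KE + m₀c² = 2.750 × 10⁴ + 3727 = 31227 MeV.
(pc)² = E² − (m₀c²)² = (31227)² − (3727)² = 9.612 × 10⁸ MeV², so pc = 3.100 × 10⁴ MeV.
λ = hc/(pc) = 1240 MeV·fm / 3.100 × 10⁴ MeV = 0.0400 fm.

λ = 0.0400 fm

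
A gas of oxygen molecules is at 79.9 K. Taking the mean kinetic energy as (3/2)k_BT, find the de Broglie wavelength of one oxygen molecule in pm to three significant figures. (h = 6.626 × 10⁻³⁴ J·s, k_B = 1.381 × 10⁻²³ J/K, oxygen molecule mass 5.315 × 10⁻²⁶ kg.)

KE = (3/2)k_BT = 1.5 × 1.381 × 10⁻²³ × 79.9 = 1.655 × 10⁻²¹ J.
p = √(2mKE) = √(2 × 5.315 × 10⁻²⁶ × 1.655 × 10⁻²¹) = 1.326 × 10⁻²³ kg·m/s.
λ = h/p = 5.00 × 10⁻¹¹ m = 50.0 pm.

λ = 50.0 pm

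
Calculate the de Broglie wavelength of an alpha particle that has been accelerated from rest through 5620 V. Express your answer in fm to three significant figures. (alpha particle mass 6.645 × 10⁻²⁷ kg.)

λ = 135 fm

KE = 2eV = 2 × 1.602 × 10⁻¹⁹ × 5620 = 1.801 × 10⁻¹⁵ J.
p = √(2mKE) = √(2 × 6.645 × 10⁻²⁷ × 1.801 × 10⁻¹⁵) = 4.892 × 10⁻²¹ kg·m/s.
λ = h/p = 6.626 × 10⁻³⁴ / 4.892 × 10⁻²¹ = 1.35 × 10⁻¹³ m = 135 fm.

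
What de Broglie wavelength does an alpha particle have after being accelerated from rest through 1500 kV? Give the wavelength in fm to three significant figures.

KE = 2eV = 2 × 1.602 × 10⁻¹⁹ × 1.500 × 10⁶ = 4.806 × 10⁻¹³ J.
p = √(2mKE) = √(2 × 6.645 × 10⁻²⁷ × 4.806 × 10⁻¹³) = 7.992 × 10⁻²⁰ kg·m/s.
λ = h/p = 6.626 × 10⁻³⁴ / 7.992 × 10⁻²⁰ = 8.29 × 10⁻¹⁵ m = 8.29 fm.

λ = 8.29 fm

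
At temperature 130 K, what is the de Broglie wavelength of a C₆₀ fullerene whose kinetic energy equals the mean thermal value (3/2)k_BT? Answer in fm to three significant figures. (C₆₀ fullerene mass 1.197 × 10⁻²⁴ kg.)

KE = (3/2)k_BT = 1.5 × 1.381 × 10⁻²³ × 130 = 2.693 × 10⁻²¹ J.
p = √(2mKE) = √(2 × 1.197 × 10⁻²⁴ × 2.693 × 10⁻²¹) = 8.029 × 10⁻²³ kg·m/s.
λ = h/p = 8.25 × 10⁻¹² m = 8250 fm.

λ = 8250 fm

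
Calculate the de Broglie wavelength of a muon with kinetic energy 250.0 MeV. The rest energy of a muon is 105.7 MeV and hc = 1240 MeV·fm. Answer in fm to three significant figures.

λ = 3.65 fm

Total energy E = KE + m₀c² = 250.0 + 105.7 = 355.7 MeV.
(pc)² = E² − (m₀c²)² = (355.7)² − (105.7)² = 1.153 × 10⁵ MeV², so pc = 339.6 MeV.
λ = hc/(pc) = 1240 MeV·fm / 339.6 MeV = 3.65 fm.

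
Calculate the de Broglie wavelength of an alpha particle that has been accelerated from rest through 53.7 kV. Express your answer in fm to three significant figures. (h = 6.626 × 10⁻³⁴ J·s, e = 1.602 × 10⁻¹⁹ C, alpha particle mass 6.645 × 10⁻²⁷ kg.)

λ = 43.8 fm

KE = 2eV = 2 × 1.602 × 10⁻¹⁹ × 5.370 × 10⁴ = 1.721 × 10⁻¹⁴ J.
p = √(2mKE) = √(2 × 6.645 × 10⁻²⁷ × 1.721 × 10⁻¹⁴) = 1.512 × 10⁻²⁰ kg·m/s.
λ = h/p = 6.626 × 10⁻³⁴ / 1.512 × 10⁻²⁰ = 4.38 × 10⁻¹⁴ m = 43.8 fm.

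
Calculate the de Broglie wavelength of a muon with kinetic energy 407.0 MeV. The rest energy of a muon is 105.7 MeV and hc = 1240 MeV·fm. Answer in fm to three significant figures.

λ = 2.47 fm

Total energy E = KE + m₀c² = 407.0 + 105.7 = 512.7 MeV.
(pc)² = E² − (m₀c²)² = (512.7)² − (105.7)² = 2.517 × 10⁵ MeV², so pc = 501.7 MeV.
λ = hc/(pc) = 1240 MeV·fm / 501.7 MeV = 2.47 fm.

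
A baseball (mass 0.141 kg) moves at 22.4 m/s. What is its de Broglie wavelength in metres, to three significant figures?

λ = 2.10 × 10⁻³⁴ m

p = mv = 0.141 × 22.4 = 3.158 kg·m/s.
λ = h/p = 6.626 × 10⁻³⁴ / 3.158 = 2.10 × 10⁻³⁴ m.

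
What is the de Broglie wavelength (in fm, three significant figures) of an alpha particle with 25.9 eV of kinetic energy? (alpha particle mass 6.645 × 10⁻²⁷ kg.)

KE = 25.9 eV = 4.149 × 10⁻¹⁸ J.
p = √(2mKE) = √(2 × 6.645 × 10⁻²⁷ × 4.149 × 10⁻¹⁸) = 2.348 × 10⁻²² kg·m/s.
λ = h/p = 6.626 × 10⁻³⁴ / 2.348 × 10⁻²² = 2.82 × 10⁻¹² m = 2820 fm.

λ = 2820 fm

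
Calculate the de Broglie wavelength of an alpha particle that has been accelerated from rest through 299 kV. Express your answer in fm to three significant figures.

λ = 18.6 fm

KE = 2eV = 2 × 1.602 × 10⁻¹⁹ × 2.990 × 10⁵ = 9.580 × 10⁻¹⁴ J.
p = √(2mKE) = √(2 × 6.645 × 10⁻²⁷ × 9.580 × 10⁻¹⁴) = 3.568 × 10⁻²⁰ kg·m/s.
λ = h/p = 6.626 × 10⁻³⁴ / 3.568 × 10⁻²⁰ = 1.86 × 10⁻¹⁴ m = 18.6 fm.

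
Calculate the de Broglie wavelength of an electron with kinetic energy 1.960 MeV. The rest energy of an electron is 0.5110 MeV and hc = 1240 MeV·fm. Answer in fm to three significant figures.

Total energy E = KE + m₀c² = 1.960 + 0.5110 = 2.4710 MeV.
(pc)² = E² − (m₀c²)² = (2.4710)² − (0.5110)² = 5.845 MeV², so pc = 2.418 MeV.
λ = hc/(pc) = 1240 MeV·fm / 2.418 MeV = 513 fm.

λ = 513 fm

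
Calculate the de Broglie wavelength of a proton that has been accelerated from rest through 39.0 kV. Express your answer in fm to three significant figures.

λ = 145 fm

KE = eV = 1.602 × 10⁻¹⁹ × 3.900 × 10⁴ = 6.248 × 10⁻¹⁵ J.
p = √(2mKE) = √(2 × 1.673 × 10⁻²⁷ × 6.248 × 10⁻¹⁵) = 4.572 × 10⁻²¹ kg·m/s.
λ = h/p = 6.626 × 10⁻³⁴ / 4.572 × 10⁻²¹ = 1.45 × 10⁻¹³ m = 145 fm.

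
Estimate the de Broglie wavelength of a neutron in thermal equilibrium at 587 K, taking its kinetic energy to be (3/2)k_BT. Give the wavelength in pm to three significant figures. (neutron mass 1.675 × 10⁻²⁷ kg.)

λ = 104 pm

KE = (3/2)k_BT = 1.5 × 1.381 × 10⁻²³ × 587 = 1.216 × 10⁻²⁰ J.
p = √(2mKE) = √(2 × 1.675 × 10⁻²⁷ × 1.216 × 10⁻²⁰) = 6.382 × 10⁻²⁴ kg·m/s.
λ = h/p = 1.04 × 10⁻¹⁰ m = 104 pm.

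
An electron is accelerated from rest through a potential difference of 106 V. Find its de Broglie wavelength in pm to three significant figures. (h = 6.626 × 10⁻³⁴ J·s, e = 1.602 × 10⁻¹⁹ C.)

λ = 119 pm

KE = eV = 1.602 × 10⁻¹⁹ × 106.0 = 1.698 × 10⁻¹⁷ J.
p = √(2mKE) = √(2 × 9.109 × 10⁻³¹ × 1.698 × 10⁻¹⁷) = 5.562 × 10⁻²⁴ kg·m/s.
λ = h/p = 6.626 × 10⁻³⁴ / 5.562 × 10⁻²⁴ = 1.19 × 10⁻¹⁰ m = 119 pm.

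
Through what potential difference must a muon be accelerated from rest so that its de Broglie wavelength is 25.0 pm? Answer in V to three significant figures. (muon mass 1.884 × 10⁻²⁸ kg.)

V = 11.6 V

p = h/λ = 6.626 × 10⁻³⁴ / 2.500 × 10⁻¹¹ = 2.650 × 10⁻²³ kg·m/s.
KE = p²/(2m) = 1.864 × 10⁻¹⁸ J.
V = KE/e = 1.864 × 10⁻¹⁸ / (1.602 × 10⁻¹⁹) = 11.6 V.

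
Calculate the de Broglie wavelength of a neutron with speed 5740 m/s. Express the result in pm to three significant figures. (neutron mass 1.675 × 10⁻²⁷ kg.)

λ = 68.9 pm

p = mv = 1.675 × 10⁻²⁷ × 5740 = 9.614 × 10⁻²⁴ kg·m/s.
λ = h/p = 6.626 × 10⁻³⁴ / 9.614 × 10⁻²⁴ = 6.89 × 10⁻¹¹ m = 68.9 pm.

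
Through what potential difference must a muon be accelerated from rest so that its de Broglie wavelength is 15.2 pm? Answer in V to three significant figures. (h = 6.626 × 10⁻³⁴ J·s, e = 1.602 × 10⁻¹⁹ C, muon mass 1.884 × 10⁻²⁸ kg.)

V = 31.5 V

p = h/λ = 6.626 × 10⁻³⁴ / 1.520 × 10⁻¹¹ = 4.359 × 10⁻²³ kg·m/s.
KE = p²/(2m) = 5.043 × 10⁻¹⁸ J.
V = KE/e = 5.043 × 10⁻¹⁸ / (1.602 × 10⁻¹⁹) = 31.5 V.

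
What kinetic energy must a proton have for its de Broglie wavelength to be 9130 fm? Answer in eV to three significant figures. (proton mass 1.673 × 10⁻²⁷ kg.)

KE = 9.83 eV

p = h/λ = 6.626 × 10⁻³⁴ / 9.130 × 10⁻¹² = 7.257 × 10⁻²³ kg·m/s.
KE = p²/(2m) = (7.257 × 10⁻²³)² / (2 × 1.673 × 10⁻²⁷) = 1.574 × 10⁻¹⁸ J = 9.83 eV.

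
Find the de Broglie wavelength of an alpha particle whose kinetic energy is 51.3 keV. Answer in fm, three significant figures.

λ = 63.4 fm

KE = 51.3 keV = 8.218 × 10⁻¹⁵ J.
p = √(2mKE) = √(2 × 6.645 × 10⁻²⁷ × 8.218 × 10⁻¹⁵) = 1.045 × 10⁻²⁰ kg·m/s.
λ = h/p = 6.626 × 10⁻³⁴ / 1.045 × 10⁻²⁰ = 6.34 × 10⁻¹⁴ m = 63.4 fm.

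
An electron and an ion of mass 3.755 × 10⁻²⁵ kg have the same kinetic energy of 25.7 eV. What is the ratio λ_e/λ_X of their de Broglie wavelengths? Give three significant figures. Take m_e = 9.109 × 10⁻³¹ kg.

At fixed KE, p = √(2mKE) so λ = h/p ∝ 1/√m.
λ_e/λ_X = √(m_X/m_e) = √(3.755 × 10⁻²⁵/9.109 × 10⁻³¹) = √(4.122 × 10⁵) = 642.

λ_e/λ_X = 642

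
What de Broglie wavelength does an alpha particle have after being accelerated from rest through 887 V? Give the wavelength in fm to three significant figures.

KE = 2eV = 2 × 1.602 × 10⁻¹⁹ × 887.0 = 2.842 × 10⁻¹⁶ J.
p = √(2mKE) = √(2 × 6.645 × 10⁻²⁷ × 2.842 × 10⁻¹⁶) = 1.943 × 10⁻²¹ kg·m/s.
λ = h/p = 6.626 × 10⁻³⁴ / 1.943 × 10⁻²¹ = 3.41 × 10⁻¹³ m = 341 fm.

λ = 341 fm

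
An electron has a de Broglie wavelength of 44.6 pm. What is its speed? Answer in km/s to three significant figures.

p = h/λ = 6.626 × 10⁻³⁴ / 4.460 × 10⁻¹¹ = 1.486 × 10⁻²³ kg·m/s.
v = p/m = 1.486 × 10⁻²³ / 9.109 × 10⁻³¹ = 1.63 × 10⁷ m/s = 1.63 × 10⁴ km/s.

v = 1.63 × 10⁴ km/s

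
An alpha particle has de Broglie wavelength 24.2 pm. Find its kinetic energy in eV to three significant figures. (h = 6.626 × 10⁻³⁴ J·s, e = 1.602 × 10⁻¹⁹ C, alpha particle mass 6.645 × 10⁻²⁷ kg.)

p = h/λ = 6.626 × 10⁻³⁴ / 2.420 × 10⁻¹¹ = 2.738 × 10⁻²³ kg·m/s.
KE = p²/(2m) = (2.738 × 10⁻²³)² / (2 × 6.645 × 10⁻²⁷) = 5.641 × 10⁻²⁰ J = 0.352 eV.

KE = 0.352 eV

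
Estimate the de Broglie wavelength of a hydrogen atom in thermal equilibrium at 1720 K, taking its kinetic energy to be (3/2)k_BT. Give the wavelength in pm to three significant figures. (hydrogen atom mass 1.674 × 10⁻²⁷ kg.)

λ = 60.7 pm

KE = (3/2)k_BT = 1.5 × 1.381 × 10⁻²³ × 1720 = 3.563 × 10⁻²⁰ J.
p = √(2mKE) = √(2 × 1.674 × 10⁻²⁷ × 3.563 × 10⁻²⁰) = 1.092 × 10⁻²³ kg·m/s.
λ = h/p = 6.07 × 10⁻¹¹ m = 60.7 pm.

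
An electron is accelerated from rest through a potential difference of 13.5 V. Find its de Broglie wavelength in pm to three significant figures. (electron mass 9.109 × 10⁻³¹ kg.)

KE = eV = 1.602 × 10⁻¹⁹ × 13.50 = 2.163 × 10⁻¹⁸ J.
p = √(2mKE) = √(2 × 9.109 × 10⁻³¹ × 2.163 × 10⁻¹⁸) = 1.985 × 10⁻²⁴ kg·m/s.
λ = h/p = 6.626 × 10⁻³⁴ / 1.985 × 10⁻²⁴ = 3.34 × 10⁻¹⁰ m = 334 pm.

λ = 334 pm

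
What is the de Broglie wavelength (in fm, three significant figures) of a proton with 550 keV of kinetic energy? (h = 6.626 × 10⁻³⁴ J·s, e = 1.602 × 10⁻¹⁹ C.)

KE = 550 keV = 8.811 × 10⁻¹⁴ J.
p = √(2mKE) = √(2 × 1.673 × 10⁻²⁷ × 8.811 × 10⁻¹⁴) = 1.717 × 10⁻²⁰ kg·m/s.
λ = h/p = 6.626 × 10⁻³⁴ / 1.717 × 10⁻²⁰ = 3.86 × 10⁻¹⁴ m = 38.6 fm.

λ = 38.6 fm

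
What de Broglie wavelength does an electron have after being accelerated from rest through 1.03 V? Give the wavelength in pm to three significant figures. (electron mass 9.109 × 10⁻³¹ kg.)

KE = eV = 1.602 × 10⁻¹⁹ × 1.030 = 1.650 × 10⁻¹⁹ J.
p = √(2mKE) = √(2 × 9.109 × 10⁻³¹ × 1.650 × 10⁻¹⁹) = 5.483 × 10⁻²⁵ kg·m/s.
λ = h/p = 6.626 × 10⁻³⁴ / 5.483 × 10⁻²⁵ = 1.21 × 10⁻⁹ m = 1210 pm.

λ = 1210 pm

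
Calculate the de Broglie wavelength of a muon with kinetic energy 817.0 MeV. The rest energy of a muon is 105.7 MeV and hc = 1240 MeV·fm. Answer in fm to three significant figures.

Total energy E = KE + m₀c² = 817.0 + 105.7 = 922.7 MeV.
(pc)² = E² − (m₀c²)² = (922.7)² − (105.7)² = 8.402 × 10⁵ MeV², so pc = 916.6 MeV.
λ = hc/(pc) = 1240 MeV·fm / 916.6 MeV = 1.35 fm.

λ = 1.35 fm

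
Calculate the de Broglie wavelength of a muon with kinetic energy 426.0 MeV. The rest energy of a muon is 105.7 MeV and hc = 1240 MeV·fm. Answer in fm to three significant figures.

Total energy E = KE + m₀c² = 426.0 + 105.7 = 531.7 MeV.
(pc)² = E² − (m₀c²)² = (531.7)² − (105.7)² = 2.715 × 10⁵ MeV², so pc = 521.1 MeV.
λ = hc/(pc) = 1240 MeV·fm / 521.1 MeV = 2.38 fm.

λ = 2.38 fm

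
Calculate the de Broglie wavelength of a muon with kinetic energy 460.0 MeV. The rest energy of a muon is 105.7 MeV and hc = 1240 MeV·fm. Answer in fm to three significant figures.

Total energy E = KE + m₀c² = 460.0 + 105.7 = 565.7 MeV.
(pc)² = E² − (m₀c²)² = (565.7)² − (105.7)² = 3.088 × 10⁵ MeV², so pc = 555.7 MeV.
λ = hc/(pc) = 1240 MeV·fm / 555.7 MeV = 2.23 fm.

λ = 2.23 fm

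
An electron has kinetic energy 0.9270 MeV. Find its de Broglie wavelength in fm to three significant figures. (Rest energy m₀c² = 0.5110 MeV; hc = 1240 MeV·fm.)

λ = 923 fm

Total energy E = KE + m₀c² = 0.9270 + 0.5110 = 1.4380 MeV.
(pc)² = E² − (m₀c²)² = (1.4380)² − (0.5110)² = 1.807 MeV², so pc = 1.344 MeV.
λ = hc/(pc) = 1240 MeV·fm / 1.344 MeV = 923 fm.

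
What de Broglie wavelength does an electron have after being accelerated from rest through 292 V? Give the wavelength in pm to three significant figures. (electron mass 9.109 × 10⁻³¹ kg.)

λ = 71.8 pm

KE = eV = 1.602 × 10⁻¹⁹ × 292.0 = 4.678 × 10⁻¹⁷ J.
p = √(2mKE) = √(2 × 9.109 × 10⁻³¹ × 4.678 × 10⁻¹⁷) = 9.232 × 10⁻²⁴ kg·m/s.
λ = h/p = 6.626 × 10⁻³⁴ / 9.232 × 10⁻²⁴ = 7.18 × 10⁻¹¹ m = 71.8 pm.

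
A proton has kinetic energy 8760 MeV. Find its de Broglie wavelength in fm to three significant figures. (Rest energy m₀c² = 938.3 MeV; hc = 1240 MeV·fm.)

Total energy E = KE + m₀c² = 8760 + 938.3 = 9698.3 MeV.
(pc)² = E² − (m₀c²)² = (9698.3)² − (938.3)² = 9.318 × 10⁷ MeV², so pc = 9653 MeV.
λ = hc/(pc) = 1240 MeV·fm / 9653 MeV = 0.128 fm.

λ = 0.128 fm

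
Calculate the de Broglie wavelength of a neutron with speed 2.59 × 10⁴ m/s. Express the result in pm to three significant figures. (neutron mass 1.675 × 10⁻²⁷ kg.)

λ = 15.3 pm

p = mv = 1.675 × 10⁻²⁷ × 2.59 × 10⁴ = 4.338 × 10⁻²³ kg·m/s.
λ = h/p = 6.626 × 10⁻³⁴ / 4.338 × 10⁻²³ = 1.53 × 10⁻¹¹ m = 15.3 pm.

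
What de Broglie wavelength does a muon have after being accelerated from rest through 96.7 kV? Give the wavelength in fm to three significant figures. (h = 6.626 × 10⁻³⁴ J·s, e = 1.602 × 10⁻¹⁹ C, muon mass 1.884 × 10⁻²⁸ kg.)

KE = eV = 1.602 × 10⁻¹⁹ × 9.670 × 10⁴ = 1.549 × 10⁻¹⁴ J.
p = √(2mKE) = √(2 × 1.884 × 10⁻²⁸ × 1.549 × 10⁻¹⁴) = 2.416 × 10⁻²¹ kg·m/s.
λ = h/p = 6.626 × 10⁻³⁴ / 2.416 × 10⁻²¹ = 2.74 × 10⁻¹³ m = 274 fm.

λ = 274 fm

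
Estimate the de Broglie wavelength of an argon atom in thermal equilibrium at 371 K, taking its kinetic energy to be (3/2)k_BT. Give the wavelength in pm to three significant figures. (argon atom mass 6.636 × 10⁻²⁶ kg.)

KE = (3/2)k_BT = 1.5 × 1.381 × 10⁻²³ × 371 = 7.685 × 10⁻²¹ J.
p = √(2mKE) = √(2 × 6.636 × 10⁻²⁶ × 7.685 × 10⁻²¹) = 3.194 × 10⁻²³ kg·m/s.
λ = h/p = 2.07 × 10⁻¹¹ m = 20.7 pm.

λ = 20.7 pm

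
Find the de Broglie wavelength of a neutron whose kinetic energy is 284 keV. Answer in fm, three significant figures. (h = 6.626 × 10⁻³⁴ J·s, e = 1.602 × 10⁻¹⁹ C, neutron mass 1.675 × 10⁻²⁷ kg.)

KE = 284 keV = 4.550 × 10⁻¹⁴ J.
p = √(2mKE) = √(2 × 1.675 × 10⁻²⁷ × 4.550 × 10⁻¹⁴) = 1.235 × 10⁻²⁰ kg·m/s.
λ = h/p = 6.626 × 10⁻³⁴ / 1.235 × 10⁻²⁰ = 5.37 × 10⁻¹⁴ m = 53.7 fm.

λ = 53.7 fm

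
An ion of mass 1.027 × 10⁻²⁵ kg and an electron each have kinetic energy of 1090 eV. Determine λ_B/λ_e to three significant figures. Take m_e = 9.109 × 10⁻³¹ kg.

At fixed KE, p = √(2mKE) so λ = h/p ∝ 1/√m.
λ_B/λ_e = √(m_e/m_B) = √(9.109 × 10⁻³¹/1.027 × 10⁻²⁵) = √(8.870 × 10⁻⁶) = 2.98 × 10⁻³.

λ_B/λ_e = 2.98 × 10⁻³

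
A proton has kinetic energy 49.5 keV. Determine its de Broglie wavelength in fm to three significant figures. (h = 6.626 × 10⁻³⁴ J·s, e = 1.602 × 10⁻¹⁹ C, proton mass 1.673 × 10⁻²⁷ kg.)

λ = 129 fm

KE = 49.5 keV = 7.930 × 10⁻¹⁵ J.
p = √(2mKE) = √(2 × 1.673 × 10⁻²⁷ × 7.930 × 10⁻¹⁵) = 5.151 × 10⁻²¹ kg·m/s.
λ = h/p = 6.626 × 10⁻³⁴ / 5.151 × 10⁻²¹ = 1.29 × 10⁻¹³ m = 129 fm.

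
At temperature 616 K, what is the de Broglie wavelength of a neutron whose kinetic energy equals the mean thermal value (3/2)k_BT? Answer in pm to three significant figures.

λ = 101 pm

KE = (3/2)k_BT = 1.5 × 1.381 × 10⁻²³ × 616 = 1.276 × 10⁻²⁰ J.
p = √(2mKE) = √(2 × 1.675 × 10⁻²⁷ × 1.276 × 10⁻²⁰) = 6.538 × 10⁻²⁴ kg·m/s.
λ = h/p = 1.01 × 10⁻¹⁰ m = 101 pm.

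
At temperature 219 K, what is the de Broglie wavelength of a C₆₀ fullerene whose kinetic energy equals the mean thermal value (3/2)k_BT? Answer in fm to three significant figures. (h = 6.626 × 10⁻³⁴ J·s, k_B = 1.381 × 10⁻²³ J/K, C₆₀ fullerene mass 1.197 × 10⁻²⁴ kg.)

λ = 6360 fm

KE = (3/2)k_BT = 1.5 × 1.381 × 10⁻²³ × 219 = 4.537 × 10⁻²¹ J.
p = √(2mKE) = √(2 × 1.197 × 10⁻²⁴ × 4.537 × 10⁻²¹) = 1.042 × 10⁻²² kg·m/s.
λ = h/p = 6.36 × 10⁻¹² m = 6360 fm.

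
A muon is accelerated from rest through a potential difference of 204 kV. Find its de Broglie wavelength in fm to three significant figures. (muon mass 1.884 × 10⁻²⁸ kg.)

KE = eV = 1.602 × 10⁻¹⁹ × 2.040 × 10⁵ = 3.268 × 10⁻¹⁴ J.
p = √(2mKE) = √(2 × 1.884 × 10⁻²⁸ × 3.268 × 10⁻¹⁴) = 3.509 × 10⁻²¹ kg·m/s.
λ = h/p = 6.626 × 10⁻³⁴ / 3.509 × 10⁻²¹ = 1.89 × 10⁻¹³ m = 189 fm.

λ = 189 fm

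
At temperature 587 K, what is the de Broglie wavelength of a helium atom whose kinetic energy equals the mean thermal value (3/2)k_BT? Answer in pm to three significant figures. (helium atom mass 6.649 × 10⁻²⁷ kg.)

KE = (3/2)k_BT = 1.5 × 1.381 × 10⁻²³ × 587 = 1.216 × 10⁻²⁰ J.
p = √(2mKE) = √(2 × 6.649 × 10⁻²⁷ × 1.216 × 10⁻²⁰) = 1.272 × 10⁻²³ kg·m/s.
λ = h/p = 5.21 × 10⁻¹¹ m = 52.1 pm.

λ = 52.1 pm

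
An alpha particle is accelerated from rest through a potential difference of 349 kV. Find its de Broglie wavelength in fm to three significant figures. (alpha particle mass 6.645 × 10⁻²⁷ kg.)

λ = 17.2 fm

KE = 2eV = 2 × 1.602 × 10⁻¹⁹ × 3.490 × 10⁵ = 1.118 × 10⁻¹³ J.
p = √(2mKE) = √(2 × 6.645 × 10⁻²⁷ × 1.118 × 10⁻¹³) = 3.855 × 10⁻²⁰ kg·m/s.
λ = h/p = 6.626 × 10⁻³⁴ / 3.855 × 10⁻²⁰ = 1.72 × 10⁻¹⁴ m = 17.2 fm.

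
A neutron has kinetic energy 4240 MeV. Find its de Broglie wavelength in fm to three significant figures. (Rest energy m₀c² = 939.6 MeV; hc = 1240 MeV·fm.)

Total energy E = KE + m₀c² = 4240 + 939.6 = 5179.6 MeV.
(pc)² = E² − (m₀c²)² = (5179.6)² − (939.6)² = 2.595 × 10⁷ MeV², so pc = 5094 MeV.
λ = hc/(pc) = 1240 MeV·fm / 5094 MeV = 0.243 fm.

λ = 0.243 fm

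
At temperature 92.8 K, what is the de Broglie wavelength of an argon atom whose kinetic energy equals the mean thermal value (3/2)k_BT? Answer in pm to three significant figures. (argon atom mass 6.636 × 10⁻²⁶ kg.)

KE = (3/2)k_BT = 1.5 × 1.381 × 10⁻²³ × 92.8 = 1.922 × 10⁻²¹ J.
p = √(2mKE) = √(2 × 6.636 × 10⁻²⁶ × 1.922 × 10⁻²¹) = 1.597 × 10⁻²³ kg·m/s.
λ = h/p = 4.15 × 10⁻¹¹ m = 41.5 pm.

λ = 41.5 pm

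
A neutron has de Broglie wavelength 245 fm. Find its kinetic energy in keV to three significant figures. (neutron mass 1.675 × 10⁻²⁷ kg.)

KE = 13.6 keV

p = h/λ = 6.626 × 10⁻³⁴ / 2.450 × 10⁻¹³ = 2.704 × 10⁻²¹ kg·m/s.
KE = p²/(2m) = (2.704 × 10⁻²¹)² / (2 × 1.675 × 10⁻²⁷) = 2.183 × 10⁻¹⁵ J = 13.6 keV.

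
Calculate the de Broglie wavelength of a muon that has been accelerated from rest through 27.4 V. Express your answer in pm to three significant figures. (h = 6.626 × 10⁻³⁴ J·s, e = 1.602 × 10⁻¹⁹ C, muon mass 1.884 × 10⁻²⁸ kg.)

KE = eV = 1.602 × 10⁻¹⁹ × 27.40 = 4.389 × 10⁻¹⁸ J.
p = √(2mKE) = √(2 × 1.884 × 10⁻²⁸ × 4.389 × 10⁻¹⁸) = 4.067 × 10⁻²³ kg·m/s.
λ = h/p = 6.626 × 10⁻³⁴ / 4.067 × 10⁻²³ = 1.63 × 10⁻¹¹ m = 16.3 pm.

λ = 16.3 pm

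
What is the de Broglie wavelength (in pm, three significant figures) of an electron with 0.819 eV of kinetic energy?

KE = 0.819 eV = 1.312 × 10⁻¹⁹ J.
p = √(2mKE) = √(2 × 9.109 × 10⁻³¹ × 1.312 × 10⁻¹⁹) = 4.889 × 10⁻²⁵ kg·m/s.
λ = h/p = 6.626 × 10⁻³⁴ / 4.889 × 10⁻²⁵ = 1.36 × 10⁻⁹ m = 1360 pm.

λ = 1360 pm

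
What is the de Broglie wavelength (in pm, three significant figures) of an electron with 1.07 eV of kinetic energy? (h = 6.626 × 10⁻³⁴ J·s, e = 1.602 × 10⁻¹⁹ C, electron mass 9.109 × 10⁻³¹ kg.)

λ = 1190 pm

KE = 1.07 eV = 1.714 × 10⁻¹⁹ J.
p = √(2mKE) = √(2 × 9.109 × 10⁻³¹ × 1.714 × 10⁻¹⁹) = 5.588 × 10⁻²⁵ kg·m/s.
λ = h/p = 6.626 × 10⁻³⁴ / 5.588 × 10⁻²⁵ = 1.19 × 10⁻⁹ m = 1190 pm.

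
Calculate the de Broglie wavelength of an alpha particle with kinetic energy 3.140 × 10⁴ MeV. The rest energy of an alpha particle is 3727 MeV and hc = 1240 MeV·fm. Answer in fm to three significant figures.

Total energy E = KE + m₀c² = 3.140 × 10⁴ + 3727 = 35127 MeV.
(pc)² = E² − (m₀c²)² = (35127)² − (3727)² = 1.220 × 10⁹ MeV², so pc = 3.493 × 10⁴ MeV.
λ = hc/(pc) = 1240 MeV·fm / 3.493 × 10⁴ MeV = 0.0355 fm.

λ = 0.0355 fm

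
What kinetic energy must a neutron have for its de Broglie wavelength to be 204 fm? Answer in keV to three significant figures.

KE = 19.7 keV

p = h/λ = 6.626 × 10⁻³⁴ / 2.040 × 10⁻¹³ = 3.248 × 10⁻²¹ kg·m/s.
KE = p²/(2m) = (3.248 × 10⁻²¹)² / (2 × 1.675 × 10⁻²⁷) = 3.149 × 10⁻¹⁵ J = 19.7 keV.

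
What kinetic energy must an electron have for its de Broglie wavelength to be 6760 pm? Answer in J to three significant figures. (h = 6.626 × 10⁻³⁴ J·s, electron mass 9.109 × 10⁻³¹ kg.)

p = h/λ = 6.626 × 10⁻³⁴ / 6.760 × 10⁻⁹ = 9.802 × 10⁻²⁶ kg·m/s.
KE = p²/(2m) = (9.802 × 10⁻²⁶)² / (2 × 9.109 × 10⁻³¹) = 5.274 × 10⁻²¹ J = 5.27 × 10⁻²¹ J.

KE = 5.27 × 10⁻²¹ J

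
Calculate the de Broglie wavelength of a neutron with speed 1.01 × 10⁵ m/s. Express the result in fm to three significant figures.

p = mv = 1.675 × 10⁻²⁷ × 1.01 × 10⁵ = 1.692 × 10⁻²² kg·m/s.
λ = h/p = 6.626 × 10⁻³⁴ / 1.692 × 10⁻²² = 3.92 × 10⁻¹² m = 3920 fm.

λ = 3920 fm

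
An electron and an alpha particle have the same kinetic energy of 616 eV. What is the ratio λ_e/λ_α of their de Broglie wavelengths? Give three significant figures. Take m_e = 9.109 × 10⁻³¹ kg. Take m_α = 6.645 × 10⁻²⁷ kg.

λ_e/λ_α = 85.4

At fixed KE, p = √(2mKE) so λ = h/p ∝ 1/√m.
λ_e/λ_α = √(m_α/m_e) = √(6.645 × 10⁻²⁷/9.109 × 10⁻³¹) = √(7295) = 85.4.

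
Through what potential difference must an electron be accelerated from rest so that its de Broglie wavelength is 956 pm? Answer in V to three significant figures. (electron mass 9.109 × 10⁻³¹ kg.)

V = 1.65 V

p = h/λ = 6.626 × 10⁻³⁴ / 9.560 × 10⁻¹⁰ = 6.931 × 10⁻²⁵ kg·m/s.
KE = p²/(2m) = 2.637 × 10⁻¹⁹ J.
V = KE/e = 2.637 × 10⁻¹⁹ / (1.602 × 10⁻¹⁹) = 1.65 V.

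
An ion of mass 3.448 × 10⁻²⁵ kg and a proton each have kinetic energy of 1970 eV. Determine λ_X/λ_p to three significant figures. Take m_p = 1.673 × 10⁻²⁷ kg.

At fixed KE, p = √(2mKE) so λ = h/p ∝ 1/√m.
λ_X/λ_p = √(m_p/m_X) = √(1.673 × 10⁻²⁷/3.448 × 10⁻²⁵) = √(4.852 × 10⁻³) = 0.0697.

λ_X/λ_p = 0.0697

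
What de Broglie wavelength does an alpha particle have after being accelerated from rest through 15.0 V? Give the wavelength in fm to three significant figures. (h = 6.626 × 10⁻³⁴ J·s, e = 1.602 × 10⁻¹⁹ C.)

λ = 2620 fm

KE = 2eV = 2 × 1.602 × 10⁻¹⁹ × 15.00 = 4.806 × 10⁻¹⁸ J.
p = √(2mKE) = √(2 × 6.645 × 10⁻²⁷ × 4.806 × 10⁻¹⁸) = 2.527 × 10⁻²² kg·m/s.
λ = h/p = 6.626 × 10⁻³⁴ / 2.527 × 10⁻²² = 2.62 × 10⁻¹² m = 2620 fm.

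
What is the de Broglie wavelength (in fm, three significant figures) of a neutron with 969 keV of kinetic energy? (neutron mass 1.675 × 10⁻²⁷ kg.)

λ = 29.1 fm

KE = 969 keV = 1.552 × 10⁻¹³ J.
p = √(2mKE) = √(2 × 1.675 × 10⁻²⁷ × 1.552 × 10⁻¹³) = 2.280 × 10⁻²⁰ kg·m/s.
λ = h/p = 6.626 × 10⁻³⁴ / 2.280 × 10⁻²⁰ = 2.91 × 10⁻¹⁴ m = 29.1 fm.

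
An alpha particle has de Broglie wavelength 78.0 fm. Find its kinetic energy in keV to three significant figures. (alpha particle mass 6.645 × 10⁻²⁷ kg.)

KE = 33.9 keV

p = h/λ = 6.626 × 10⁻³⁴ / 7.800 × 10⁻¹⁴ = 8.495 × 10⁻²¹ kg·m/s.
KE = p²/(2m) = (8.495 × 10⁻²¹)² / (2 × 6.645 × 10⁻²⁷) = 5.430 × 10⁻¹⁵ J = 33.9 keV.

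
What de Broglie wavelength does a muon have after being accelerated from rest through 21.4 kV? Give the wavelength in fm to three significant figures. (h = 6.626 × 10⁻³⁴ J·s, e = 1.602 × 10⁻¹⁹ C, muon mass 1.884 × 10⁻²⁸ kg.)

λ = 583 fm

KE = eV = 1.602 × 10⁻¹⁹ × 2.140 × 10⁴ = 3.428 × 10⁻¹⁵ J.
p = √(2mKE) = √(2 × 1.884 × 10⁻²⁸ × 3.428 × 10⁻¹⁵) = 1.137 × 10⁻²¹ kg·m/s.
λ = h/p = 6.626 × 10⁻³⁴ / 1.137 × 10⁻²¹ = 5.83 × 10⁻¹³ m = 583 fm.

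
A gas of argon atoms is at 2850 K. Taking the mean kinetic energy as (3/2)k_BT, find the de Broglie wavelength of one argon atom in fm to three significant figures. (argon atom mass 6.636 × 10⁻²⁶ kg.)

λ = 7490 fm

KE = (3/2)k_BT = 1.5 × 1.381 × 10⁻²³ × 2850 = 5.904 × 10⁻²⁰ J.
p = √(2mKE) = √(2 × 6.636 × 10⁻²⁶ × 5.904 × 10⁻²⁰) = 8.852 × 10⁻²³ kg·m/s.
λ = h/p = 7.49 × 10⁻¹² m = 7490 fm.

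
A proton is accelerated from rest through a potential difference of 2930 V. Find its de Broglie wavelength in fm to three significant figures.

KE = eV = 1.602 × 10⁻¹⁹ × 2930 = 4.694 × 10⁻¹⁶ J.
p = √(2mKE) = √(2 × 1.673 × 10⁻²⁷ × 4.694 × 10⁻¹⁶) = 1.253 × 10⁻²¹ kg·m/s.
λ = h/p = 6.626 × 10⁻³⁴ / 1.253 × 10⁻²¹ = 5.29 × 10⁻¹³ m = 529 fm.

λ = 529 fm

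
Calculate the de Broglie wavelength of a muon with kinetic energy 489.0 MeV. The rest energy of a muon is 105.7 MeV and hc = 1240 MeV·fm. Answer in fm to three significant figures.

Total energy E = KE + m₀c² = 489.0 + 105.7 = 594.7 MeV.
(pc)² = E² − (m₀c²)² = (594.7)² − (105.7)² = 3.425 × 10⁵ MeV², so pc = 585.2 MeV.
λ = hc/(pc) = 1240 MeV·fm / 585.2 MeV = 2.12 fm.

λ = 2.12 fm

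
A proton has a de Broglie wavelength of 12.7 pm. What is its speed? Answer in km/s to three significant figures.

p = h/λ = 6.626 × 10⁻³⁴ / 1.270 × 10⁻¹¹ = 5.217 × 10⁻²³ kg·m/s.
v = p/m = 5.217 × 10⁻²³ / 1.673 × 10⁻²⁷ = 3.12 × 10⁴ m/s = 31.2 km/s.

v = 31.2 km/s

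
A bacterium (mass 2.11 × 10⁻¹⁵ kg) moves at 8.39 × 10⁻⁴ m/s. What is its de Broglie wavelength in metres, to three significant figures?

p = mv = 2.11 × 10⁻¹⁵ × 8.39 × 10⁻⁴ = 1.770 × 10⁻¹⁸ kg·m/s.
λ = h/p = 6.626 × 10⁻³⁴ / 1.770 × 10⁻¹⁸ = 3.74 × 10⁻¹⁶ m.

λ = 3.74 × 10⁻¹⁶ m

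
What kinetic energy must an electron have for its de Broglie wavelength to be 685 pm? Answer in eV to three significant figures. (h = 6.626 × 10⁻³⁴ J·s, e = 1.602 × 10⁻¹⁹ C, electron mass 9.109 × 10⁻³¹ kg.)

p = h/λ = 6.626 × 10⁻³⁴ / 6.850 × 10⁻¹⁰ = 9.673 × 10⁻²⁵ kg·m/s.
KE = p²/(2m) = (9.673 × 10⁻²⁵)² / (2 × 9.109 × 10⁻³¹) = 5.136 × 10⁻¹⁹ J = 3.21 eV.

KE = 3.21 eV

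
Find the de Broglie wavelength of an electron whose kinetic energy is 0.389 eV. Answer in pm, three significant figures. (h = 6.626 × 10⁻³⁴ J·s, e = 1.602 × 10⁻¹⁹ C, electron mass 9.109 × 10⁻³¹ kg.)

λ = 1970 pm

KE = 0.389 eV = 6.232 × 10⁻²⁰ J.
p = √(2mKE) = √(2 × 9.109 × 10⁻³¹ × 6.232 × 10⁻²⁰) = 3.369 × 10⁻²⁵ kg·m/s.
λ = h/p = 6.626 × 10⁻³⁴ / 3.369 × 10⁻²⁵ = 1.97 × 10⁻⁹ m = 1970 pm.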